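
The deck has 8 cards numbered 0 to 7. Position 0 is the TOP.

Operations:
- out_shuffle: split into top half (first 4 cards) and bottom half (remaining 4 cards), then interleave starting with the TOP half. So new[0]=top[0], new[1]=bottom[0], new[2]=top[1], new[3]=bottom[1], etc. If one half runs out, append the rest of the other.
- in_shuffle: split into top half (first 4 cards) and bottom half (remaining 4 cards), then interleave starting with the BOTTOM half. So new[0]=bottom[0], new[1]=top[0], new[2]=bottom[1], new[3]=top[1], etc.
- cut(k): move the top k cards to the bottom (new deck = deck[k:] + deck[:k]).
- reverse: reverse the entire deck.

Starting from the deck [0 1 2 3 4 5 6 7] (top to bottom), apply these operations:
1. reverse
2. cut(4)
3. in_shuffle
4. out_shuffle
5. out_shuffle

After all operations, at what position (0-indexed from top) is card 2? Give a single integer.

Answer: 5

Derivation:
After op 1 (reverse): [7 6 5 4 3 2 1 0]
After op 2 (cut(4)): [3 2 1 0 7 6 5 4]
After op 3 (in_shuffle): [7 3 6 2 5 1 4 0]
After op 4 (out_shuffle): [7 5 3 1 6 4 2 0]
After op 5 (out_shuffle): [7 6 5 4 3 2 1 0]
Card 2 is at position 5.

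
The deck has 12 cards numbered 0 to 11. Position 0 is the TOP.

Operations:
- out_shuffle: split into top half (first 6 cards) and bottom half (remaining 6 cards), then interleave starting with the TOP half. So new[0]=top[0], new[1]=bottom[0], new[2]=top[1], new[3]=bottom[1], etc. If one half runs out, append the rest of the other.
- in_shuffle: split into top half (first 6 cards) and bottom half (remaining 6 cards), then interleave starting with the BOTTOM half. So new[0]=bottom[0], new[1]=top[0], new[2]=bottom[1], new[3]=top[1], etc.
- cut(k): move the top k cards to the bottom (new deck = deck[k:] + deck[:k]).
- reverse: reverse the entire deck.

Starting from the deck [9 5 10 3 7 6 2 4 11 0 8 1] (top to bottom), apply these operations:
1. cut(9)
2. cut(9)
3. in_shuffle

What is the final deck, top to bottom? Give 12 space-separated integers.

After op 1 (cut(9)): [0 8 1 9 5 10 3 7 6 2 4 11]
After op 2 (cut(9)): [2 4 11 0 8 1 9 5 10 3 7 6]
After op 3 (in_shuffle): [9 2 5 4 10 11 3 0 7 8 6 1]

Answer: 9 2 5 4 10 11 3 0 7 8 6 1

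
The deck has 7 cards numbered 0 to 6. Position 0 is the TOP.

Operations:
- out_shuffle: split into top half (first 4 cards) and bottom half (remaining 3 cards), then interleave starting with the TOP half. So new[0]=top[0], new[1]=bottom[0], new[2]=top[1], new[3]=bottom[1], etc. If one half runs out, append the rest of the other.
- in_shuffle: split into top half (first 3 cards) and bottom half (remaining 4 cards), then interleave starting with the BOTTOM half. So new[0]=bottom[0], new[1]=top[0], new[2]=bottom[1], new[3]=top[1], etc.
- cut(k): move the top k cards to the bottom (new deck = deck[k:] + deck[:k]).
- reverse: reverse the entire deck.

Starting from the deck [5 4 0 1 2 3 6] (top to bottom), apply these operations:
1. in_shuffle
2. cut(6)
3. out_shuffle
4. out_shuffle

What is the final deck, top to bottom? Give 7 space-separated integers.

Answer: 6 5 4 0 1 2 3

Derivation:
After op 1 (in_shuffle): [1 5 2 4 3 0 6]
After op 2 (cut(6)): [6 1 5 2 4 3 0]
After op 3 (out_shuffle): [6 4 1 3 5 0 2]
After op 4 (out_shuffle): [6 5 4 0 1 2 3]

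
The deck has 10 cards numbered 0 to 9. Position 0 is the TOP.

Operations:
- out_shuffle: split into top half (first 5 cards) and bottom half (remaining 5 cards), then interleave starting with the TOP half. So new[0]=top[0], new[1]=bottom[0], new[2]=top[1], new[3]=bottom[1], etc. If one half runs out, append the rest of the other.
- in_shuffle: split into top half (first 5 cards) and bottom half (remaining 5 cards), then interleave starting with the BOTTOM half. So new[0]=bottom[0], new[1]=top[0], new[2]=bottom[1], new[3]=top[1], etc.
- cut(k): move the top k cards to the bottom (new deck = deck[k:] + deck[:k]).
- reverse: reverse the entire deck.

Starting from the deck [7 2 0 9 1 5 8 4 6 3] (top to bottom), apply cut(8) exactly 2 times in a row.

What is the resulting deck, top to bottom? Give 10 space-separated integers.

Answer: 8 4 6 3 7 2 0 9 1 5

Derivation:
After op 1 (cut(8)): [6 3 7 2 0 9 1 5 8 4]
After op 2 (cut(8)): [8 4 6 3 7 2 0 9 1 5]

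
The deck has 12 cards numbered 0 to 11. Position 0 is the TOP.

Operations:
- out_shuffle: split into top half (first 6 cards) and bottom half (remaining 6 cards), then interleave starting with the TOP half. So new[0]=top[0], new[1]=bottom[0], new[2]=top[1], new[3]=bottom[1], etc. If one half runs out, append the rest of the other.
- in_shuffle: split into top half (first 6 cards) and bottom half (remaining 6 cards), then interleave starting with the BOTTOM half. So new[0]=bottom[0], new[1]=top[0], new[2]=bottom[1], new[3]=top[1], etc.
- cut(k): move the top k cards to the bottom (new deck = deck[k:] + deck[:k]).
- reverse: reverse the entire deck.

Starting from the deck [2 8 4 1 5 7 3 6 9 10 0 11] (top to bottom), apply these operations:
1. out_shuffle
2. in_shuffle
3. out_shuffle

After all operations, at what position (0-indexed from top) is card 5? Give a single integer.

After op 1 (out_shuffle): [2 3 8 6 4 9 1 10 5 0 7 11]
After op 2 (in_shuffle): [1 2 10 3 5 8 0 6 7 4 11 9]
After op 3 (out_shuffle): [1 0 2 6 10 7 3 4 5 11 8 9]
Card 5 is at position 8.

Answer: 8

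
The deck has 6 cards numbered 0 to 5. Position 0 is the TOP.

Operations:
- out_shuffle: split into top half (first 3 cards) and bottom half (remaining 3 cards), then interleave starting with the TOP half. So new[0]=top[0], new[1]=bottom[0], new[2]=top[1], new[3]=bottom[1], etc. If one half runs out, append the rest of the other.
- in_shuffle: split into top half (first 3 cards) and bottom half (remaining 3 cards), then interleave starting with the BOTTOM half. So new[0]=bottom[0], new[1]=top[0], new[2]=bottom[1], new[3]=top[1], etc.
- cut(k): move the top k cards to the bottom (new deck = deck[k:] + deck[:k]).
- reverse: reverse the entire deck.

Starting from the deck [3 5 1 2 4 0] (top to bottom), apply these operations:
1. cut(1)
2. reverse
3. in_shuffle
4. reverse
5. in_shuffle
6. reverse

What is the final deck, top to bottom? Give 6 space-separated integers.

After op 1 (cut(1)): [5 1 2 4 0 3]
After op 2 (reverse): [3 0 4 2 1 5]
After op 3 (in_shuffle): [2 3 1 0 5 4]
After op 4 (reverse): [4 5 0 1 3 2]
After op 5 (in_shuffle): [1 4 3 5 2 0]
After op 6 (reverse): [0 2 5 3 4 1]

Answer: 0 2 5 3 4 1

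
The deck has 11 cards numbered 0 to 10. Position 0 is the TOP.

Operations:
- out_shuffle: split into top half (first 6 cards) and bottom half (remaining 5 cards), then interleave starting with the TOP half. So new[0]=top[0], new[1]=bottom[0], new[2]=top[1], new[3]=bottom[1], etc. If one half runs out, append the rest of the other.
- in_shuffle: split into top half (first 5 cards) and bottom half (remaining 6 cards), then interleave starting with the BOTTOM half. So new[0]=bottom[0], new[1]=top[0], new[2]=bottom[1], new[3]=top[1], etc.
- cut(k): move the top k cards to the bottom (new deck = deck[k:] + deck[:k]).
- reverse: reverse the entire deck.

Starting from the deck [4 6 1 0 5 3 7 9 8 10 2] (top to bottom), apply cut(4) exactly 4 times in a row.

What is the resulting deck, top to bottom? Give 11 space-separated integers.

Answer: 3 7 9 8 10 2 4 6 1 0 5

Derivation:
After op 1 (cut(4)): [5 3 7 9 8 10 2 4 6 1 0]
After op 2 (cut(4)): [8 10 2 4 6 1 0 5 3 7 9]
After op 3 (cut(4)): [6 1 0 5 3 7 9 8 10 2 4]
After op 4 (cut(4)): [3 7 9 8 10 2 4 6 1 0 5]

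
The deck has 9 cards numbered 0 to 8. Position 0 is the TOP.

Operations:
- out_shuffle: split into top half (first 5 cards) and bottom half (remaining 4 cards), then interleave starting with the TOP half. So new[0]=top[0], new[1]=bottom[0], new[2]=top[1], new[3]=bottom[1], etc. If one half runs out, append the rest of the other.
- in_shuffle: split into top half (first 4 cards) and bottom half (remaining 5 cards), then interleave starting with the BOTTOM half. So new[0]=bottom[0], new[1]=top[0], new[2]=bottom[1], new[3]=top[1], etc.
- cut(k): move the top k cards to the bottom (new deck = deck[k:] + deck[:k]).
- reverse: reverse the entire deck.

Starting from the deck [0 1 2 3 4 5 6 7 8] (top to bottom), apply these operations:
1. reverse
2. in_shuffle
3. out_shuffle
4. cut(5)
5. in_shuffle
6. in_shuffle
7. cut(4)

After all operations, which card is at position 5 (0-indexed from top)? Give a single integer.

Answer: 8

Derivation:
After op 1 (reverse): [8 7 6 5 4 3 2 1 0]
After op 2 (in_shuffle): [4 8 3 7 2 6 1 5 0]
After op 3 (out_shuffle): [4 6 8 1 3 5 7 0 2]
After op 4 (cut(5)): [5 7 0 2 4 6 8 1 3]
After op 5 (in_shuffle): [4 5 6 7 8 0 1 2 3]
After op 6 (in_shuffle): [8 4 0 5 1 6 2 7 3]
After op 7 (cut(4)): [1 6 2 7 3 8 4 0 5]
Position 5: card 8.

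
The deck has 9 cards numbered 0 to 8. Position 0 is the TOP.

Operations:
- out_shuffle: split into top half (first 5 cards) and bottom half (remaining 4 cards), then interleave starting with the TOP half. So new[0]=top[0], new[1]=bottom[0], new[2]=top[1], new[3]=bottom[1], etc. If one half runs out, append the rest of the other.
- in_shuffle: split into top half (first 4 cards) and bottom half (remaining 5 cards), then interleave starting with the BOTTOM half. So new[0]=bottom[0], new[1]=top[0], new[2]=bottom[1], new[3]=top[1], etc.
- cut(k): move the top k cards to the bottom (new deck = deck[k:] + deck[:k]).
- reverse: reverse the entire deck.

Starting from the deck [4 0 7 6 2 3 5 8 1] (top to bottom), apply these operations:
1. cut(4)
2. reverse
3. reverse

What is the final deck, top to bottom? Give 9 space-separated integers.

After op 1 (cut(4)): [2 3 5 8 1 4 0 7 6]
After op 2 (reverse): [6 7 0 4 1 8 5 3 2]
After op 3 (reverse): [2 3 5 8 1 4 0 7 6]

Answer: 2 3 5 8 1 4 0 7 6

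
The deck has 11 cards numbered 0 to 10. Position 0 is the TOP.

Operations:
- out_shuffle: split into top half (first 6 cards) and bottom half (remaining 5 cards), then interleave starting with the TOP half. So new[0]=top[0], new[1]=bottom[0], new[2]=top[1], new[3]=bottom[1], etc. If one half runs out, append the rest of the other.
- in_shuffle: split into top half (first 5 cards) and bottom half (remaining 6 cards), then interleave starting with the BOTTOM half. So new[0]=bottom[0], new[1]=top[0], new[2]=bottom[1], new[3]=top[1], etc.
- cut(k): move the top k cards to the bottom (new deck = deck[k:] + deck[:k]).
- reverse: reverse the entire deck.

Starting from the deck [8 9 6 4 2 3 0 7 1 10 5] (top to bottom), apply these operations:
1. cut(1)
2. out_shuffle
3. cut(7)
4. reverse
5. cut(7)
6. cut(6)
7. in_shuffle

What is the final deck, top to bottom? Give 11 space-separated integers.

Answer: 0 4 8 1 3 6 5 7 2 9 10

Derivation:
After op 1 (cut(1)): [9 6 4 2 3 0 7 1 10 5 8]
After op 2 (out_shuffle): [9 7 6 1 4 10 2 5 3 8 0]
After op 3 (cut(7)): [5 3 8 0 9 7 6 1 4 10 2]
After op 4 (reverse): [2 10 4 1 6 7 9 0 8 3 5]
After op 5 (cut(7)): [0 8 3 5 2 10 4 1 6 7 9]
After op 6 (cut(6)): [4 1 6 7 9 0 8 3 5 2 10]
After op 7 (in_shuffle): [0 4 8 1 3 6 5 7 2 9 10]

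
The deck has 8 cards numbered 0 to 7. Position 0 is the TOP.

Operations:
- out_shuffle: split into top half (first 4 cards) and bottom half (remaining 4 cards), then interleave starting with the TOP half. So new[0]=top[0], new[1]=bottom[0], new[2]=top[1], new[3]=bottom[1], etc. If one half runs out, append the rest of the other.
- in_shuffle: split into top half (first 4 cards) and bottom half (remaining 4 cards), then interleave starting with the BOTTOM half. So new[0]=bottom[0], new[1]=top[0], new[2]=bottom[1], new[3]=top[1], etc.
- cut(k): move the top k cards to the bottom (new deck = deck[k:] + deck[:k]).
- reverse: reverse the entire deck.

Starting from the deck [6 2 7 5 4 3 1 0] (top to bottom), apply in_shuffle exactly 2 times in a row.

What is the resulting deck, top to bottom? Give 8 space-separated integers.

After op 1 (in_shuffle): [4 6 3 2 1 7 0 5]
After op 2 (in_shuffle): [1 4 7 6 0 3 5 2]

Answer: 1 4 7 6 0 3 5 2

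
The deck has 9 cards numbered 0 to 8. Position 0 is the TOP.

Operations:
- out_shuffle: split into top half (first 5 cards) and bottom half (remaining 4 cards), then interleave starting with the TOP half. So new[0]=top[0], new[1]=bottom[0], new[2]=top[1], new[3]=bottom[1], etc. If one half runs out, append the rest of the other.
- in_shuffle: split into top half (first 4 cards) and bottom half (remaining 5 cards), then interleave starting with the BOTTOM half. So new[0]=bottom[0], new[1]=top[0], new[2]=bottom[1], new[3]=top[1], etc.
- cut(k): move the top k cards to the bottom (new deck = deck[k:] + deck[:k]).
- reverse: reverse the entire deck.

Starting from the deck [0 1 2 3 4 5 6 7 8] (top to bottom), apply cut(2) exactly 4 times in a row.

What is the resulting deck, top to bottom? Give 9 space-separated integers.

After op 1 (cut(2)): [2 3 4 5 6 7 8 0 1]
After op 2 (cut(2)): [4 5 6 7 8 0 1 2 3]
After op 3 (cut(2)): [6 7 8 0 1 2 3 4 5]
After op 4 (cut(2)): [8 0 1 2 3 4 5 6 7]

Answer: 8 0 1 2 3 4 5 6 7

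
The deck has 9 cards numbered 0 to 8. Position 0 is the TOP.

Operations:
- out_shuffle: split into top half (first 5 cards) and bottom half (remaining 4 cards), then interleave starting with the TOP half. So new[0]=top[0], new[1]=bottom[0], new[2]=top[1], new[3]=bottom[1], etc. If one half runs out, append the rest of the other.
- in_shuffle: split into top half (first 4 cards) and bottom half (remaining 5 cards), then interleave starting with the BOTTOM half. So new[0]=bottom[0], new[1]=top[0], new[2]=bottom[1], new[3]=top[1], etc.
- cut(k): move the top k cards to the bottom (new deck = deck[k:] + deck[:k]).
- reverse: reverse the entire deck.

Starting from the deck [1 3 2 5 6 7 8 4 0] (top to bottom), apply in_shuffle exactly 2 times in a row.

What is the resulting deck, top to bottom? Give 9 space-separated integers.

After op 1 (in_shuffle): [6 1 7 3 8 2 4 5 0]
After op 2 (in_shuffle): [8 6 2 1 4 7 5 3 0]

Answer: 8 6 2 1 4 7 5 3 0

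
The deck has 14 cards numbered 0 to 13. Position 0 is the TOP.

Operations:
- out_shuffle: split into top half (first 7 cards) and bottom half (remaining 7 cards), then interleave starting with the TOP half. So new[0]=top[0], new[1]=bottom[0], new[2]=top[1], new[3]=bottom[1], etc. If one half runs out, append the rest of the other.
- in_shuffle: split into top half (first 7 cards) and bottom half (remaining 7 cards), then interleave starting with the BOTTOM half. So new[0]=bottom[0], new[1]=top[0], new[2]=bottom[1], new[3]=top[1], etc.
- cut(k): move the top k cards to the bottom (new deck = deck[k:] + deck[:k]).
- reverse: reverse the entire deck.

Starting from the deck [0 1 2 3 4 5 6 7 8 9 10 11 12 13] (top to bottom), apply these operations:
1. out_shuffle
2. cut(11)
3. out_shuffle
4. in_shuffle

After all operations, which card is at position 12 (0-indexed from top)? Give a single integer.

After op 1 (out_shuffle): [0 7 1 8 2 9 3 10 4 11 5 12 6 13]
After op 2 (cut(11)): [12 6 13 0 7 1 8 2 9 3 10 4 11 5]
After op 3 (out_shuffle): [12 2 6 9 13 3 0 10 7 4 1 11 8 5]
After op 4 (in_shuffle): [10 12 7 2 4 6 1 9 11 13 8 3 5 0]
Position 12: card 5.

Answer: 5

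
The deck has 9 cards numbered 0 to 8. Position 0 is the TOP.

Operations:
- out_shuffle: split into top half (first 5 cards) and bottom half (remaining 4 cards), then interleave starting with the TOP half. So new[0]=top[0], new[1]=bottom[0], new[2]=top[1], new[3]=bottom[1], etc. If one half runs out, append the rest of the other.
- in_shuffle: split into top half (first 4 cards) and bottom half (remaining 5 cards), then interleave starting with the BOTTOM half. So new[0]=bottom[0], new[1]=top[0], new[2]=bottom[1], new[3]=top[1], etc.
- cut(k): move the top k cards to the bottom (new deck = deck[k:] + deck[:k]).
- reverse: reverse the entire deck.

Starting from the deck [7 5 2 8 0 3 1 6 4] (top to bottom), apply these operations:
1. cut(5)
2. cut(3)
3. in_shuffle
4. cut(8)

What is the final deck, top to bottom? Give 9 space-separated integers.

Answer: 6 8 4 0 7 3 5 1 2

Derivation:
After op 1 (cut(5)): [3 1 6 4 7 5 2 8 0]
After op 2 (cut(3)): [4 7 5 2 8 0 3 1 6]
After op 3 (in_shuffle): [8 4 0 7 3 5 1 2 6]
After op 4 (cut(8)): [6 8 4 0 7 3 5 1 2]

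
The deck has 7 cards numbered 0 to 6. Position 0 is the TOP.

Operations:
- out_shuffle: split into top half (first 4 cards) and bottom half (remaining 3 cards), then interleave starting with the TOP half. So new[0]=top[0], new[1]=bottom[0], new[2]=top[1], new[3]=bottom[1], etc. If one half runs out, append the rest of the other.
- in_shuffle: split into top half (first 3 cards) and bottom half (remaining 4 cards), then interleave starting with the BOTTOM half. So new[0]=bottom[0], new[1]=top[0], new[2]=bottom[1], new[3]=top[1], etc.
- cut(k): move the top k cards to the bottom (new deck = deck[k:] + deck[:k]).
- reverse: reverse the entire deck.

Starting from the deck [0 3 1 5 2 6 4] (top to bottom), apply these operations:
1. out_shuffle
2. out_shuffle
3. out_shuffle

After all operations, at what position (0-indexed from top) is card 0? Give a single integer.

Answer: 0

Derivation:
After op 1 (out_shuffle): [0 2 3 6 1 4 5]
After op 2 (out_shuffle): [0 1 2 4 3 5 6]
After op 3 (out_shuffle): [0 3 1 5 2 6 4]
Card 0 is at position 0.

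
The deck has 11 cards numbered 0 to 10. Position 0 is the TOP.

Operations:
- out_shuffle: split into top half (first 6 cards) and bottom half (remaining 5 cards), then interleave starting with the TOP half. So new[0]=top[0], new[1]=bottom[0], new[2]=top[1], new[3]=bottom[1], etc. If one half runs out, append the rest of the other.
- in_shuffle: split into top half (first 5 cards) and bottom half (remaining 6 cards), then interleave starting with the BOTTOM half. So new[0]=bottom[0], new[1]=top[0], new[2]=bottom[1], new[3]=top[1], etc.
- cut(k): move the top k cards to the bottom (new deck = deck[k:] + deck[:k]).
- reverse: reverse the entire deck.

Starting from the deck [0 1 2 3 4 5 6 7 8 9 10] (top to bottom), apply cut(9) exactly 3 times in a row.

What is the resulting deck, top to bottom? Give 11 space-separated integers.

Answer: 5 6 7 8 9 10 0 1 2 3 4

Derivation:
After op 1 (cut(9)): [9 10 0 1 2 3 4 5 6 7 8]
After op 2 (cut(9)): [7 8 9 10 0 1 2 3 4 5 6]
After op 3 (cut(9)): [5 6 7 8 9 10 0 1 2 3 4]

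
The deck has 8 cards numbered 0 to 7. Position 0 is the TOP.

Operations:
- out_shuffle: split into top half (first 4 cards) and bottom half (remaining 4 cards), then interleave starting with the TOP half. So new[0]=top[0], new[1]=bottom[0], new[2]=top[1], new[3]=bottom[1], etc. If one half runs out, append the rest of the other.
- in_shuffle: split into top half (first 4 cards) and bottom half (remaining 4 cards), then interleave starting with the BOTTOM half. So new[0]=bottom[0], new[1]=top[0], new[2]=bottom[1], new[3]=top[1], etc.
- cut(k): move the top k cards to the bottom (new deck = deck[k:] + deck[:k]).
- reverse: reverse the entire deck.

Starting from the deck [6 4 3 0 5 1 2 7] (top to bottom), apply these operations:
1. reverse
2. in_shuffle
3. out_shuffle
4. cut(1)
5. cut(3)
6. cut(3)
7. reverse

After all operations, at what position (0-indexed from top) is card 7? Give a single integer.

After op 1 (reverse): [7 2 1 5 0 3 4 6]
After op 2 (in_shuffle): [0 7 3 2 4 1 6 5]
After op 3 (out_shuffle): [0 4 7 1 3 6 2 5]
After op 4 (cut(1)): [4 7 1 3 6 2 5 0]
After op 5 (cut(3)): [3 6 2 5 0 4 7 1]
After op 6 (cut(3)): [5 0 4 7 1 3 6 2]
After op 7 (reverse): [2 6 3 1 7 4 0 5]
Card 7 is at position 4.

Answer: 4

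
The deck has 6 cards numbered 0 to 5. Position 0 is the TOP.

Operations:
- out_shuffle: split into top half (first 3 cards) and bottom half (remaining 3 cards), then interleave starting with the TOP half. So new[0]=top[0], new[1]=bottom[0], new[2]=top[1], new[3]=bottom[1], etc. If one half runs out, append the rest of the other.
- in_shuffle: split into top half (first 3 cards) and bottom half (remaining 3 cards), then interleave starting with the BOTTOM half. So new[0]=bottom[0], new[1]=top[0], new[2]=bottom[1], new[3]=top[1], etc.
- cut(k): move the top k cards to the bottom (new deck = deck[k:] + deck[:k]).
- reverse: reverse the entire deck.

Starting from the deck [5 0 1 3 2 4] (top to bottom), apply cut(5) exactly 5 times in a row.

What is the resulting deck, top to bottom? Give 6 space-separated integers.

After op 1 (cut(5)): [4 5 0 1 3 2]
After op 2 (cut(5)): [2 4 5 0 1 3]
After op 3 (cut(5)): [3 2 4 5 0 1]
After op 4 (cut(5)): [1 3 2 4 5 0]
After op 5 (cut(5)): [0 1 3 2 4 5]

Answer: 0 1 3 2 4 5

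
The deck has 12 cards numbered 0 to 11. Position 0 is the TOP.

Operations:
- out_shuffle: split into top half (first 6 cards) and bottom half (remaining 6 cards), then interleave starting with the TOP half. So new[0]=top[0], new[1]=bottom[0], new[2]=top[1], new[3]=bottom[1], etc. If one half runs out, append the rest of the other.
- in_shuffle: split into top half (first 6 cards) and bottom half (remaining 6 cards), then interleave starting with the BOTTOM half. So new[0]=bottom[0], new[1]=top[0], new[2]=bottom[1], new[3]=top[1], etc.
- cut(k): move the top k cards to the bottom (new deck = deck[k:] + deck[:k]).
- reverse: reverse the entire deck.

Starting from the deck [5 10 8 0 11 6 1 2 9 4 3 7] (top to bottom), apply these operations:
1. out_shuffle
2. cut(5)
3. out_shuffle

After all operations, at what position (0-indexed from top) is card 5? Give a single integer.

Answer: 3

Derivation:
After op 1 (out_shuffle): [5 1 10 2 8 9 0 4 11 3 6 7]
After op 2 (cut(5)): [9 0 4 11 3 6 7 5 1 10 2 8]
After op 3 (out_shuffle): [9 7 0 5 4 1 11 10 3 2 6 8]
Card 5 is at position 3.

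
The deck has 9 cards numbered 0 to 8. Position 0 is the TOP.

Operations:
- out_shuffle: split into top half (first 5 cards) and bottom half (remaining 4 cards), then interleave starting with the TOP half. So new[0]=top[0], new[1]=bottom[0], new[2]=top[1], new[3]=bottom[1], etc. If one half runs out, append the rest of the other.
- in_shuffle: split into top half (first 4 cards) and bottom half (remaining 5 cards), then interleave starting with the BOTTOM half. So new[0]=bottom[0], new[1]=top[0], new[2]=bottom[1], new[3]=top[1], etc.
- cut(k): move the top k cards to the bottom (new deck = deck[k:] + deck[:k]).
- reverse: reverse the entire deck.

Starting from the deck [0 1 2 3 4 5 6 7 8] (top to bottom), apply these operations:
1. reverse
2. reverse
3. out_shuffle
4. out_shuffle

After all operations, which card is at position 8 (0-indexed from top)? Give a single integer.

After op 1 (reverse): [8 7 6 5 4 3 2 1 0]
After op 2 (reverse): [0 1 2 3 4 5 6 7 8]
After op 3 (out_shuffle): [0 5 1 6 2 7 3 8 4]
After op 4 (out_shuffle): [0 7 5 3 1 8 6 4 2]
Position 8: card 2.

Answer: 2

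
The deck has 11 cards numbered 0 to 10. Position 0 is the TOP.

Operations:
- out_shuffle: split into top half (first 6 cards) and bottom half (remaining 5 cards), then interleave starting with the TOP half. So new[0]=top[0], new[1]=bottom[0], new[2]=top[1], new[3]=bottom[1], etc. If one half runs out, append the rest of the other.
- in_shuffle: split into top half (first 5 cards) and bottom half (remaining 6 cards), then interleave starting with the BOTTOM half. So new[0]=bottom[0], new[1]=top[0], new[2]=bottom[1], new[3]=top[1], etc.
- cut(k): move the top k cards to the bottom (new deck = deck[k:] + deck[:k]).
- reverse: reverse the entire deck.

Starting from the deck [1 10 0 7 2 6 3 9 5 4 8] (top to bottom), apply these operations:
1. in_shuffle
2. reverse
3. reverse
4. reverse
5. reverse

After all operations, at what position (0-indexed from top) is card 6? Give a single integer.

After op 1 (in_shuffle): [6 1 3 10 9 0 5 7 4 2 8]
After op 2 (reverse): [8 2 4 7 5 0 9 10 3 1 6]
After op 3 (reverse): [6 1 3 10 9 0 5 7 4 2 8]
After op 4 (reverse): [8 2 4 7 5 0 9 10 3 1 6]
After op 5 (reverse): [6 1 3 10 9 0 5 7 4 2 8]
Card 6 is at position 0.

Answer: 0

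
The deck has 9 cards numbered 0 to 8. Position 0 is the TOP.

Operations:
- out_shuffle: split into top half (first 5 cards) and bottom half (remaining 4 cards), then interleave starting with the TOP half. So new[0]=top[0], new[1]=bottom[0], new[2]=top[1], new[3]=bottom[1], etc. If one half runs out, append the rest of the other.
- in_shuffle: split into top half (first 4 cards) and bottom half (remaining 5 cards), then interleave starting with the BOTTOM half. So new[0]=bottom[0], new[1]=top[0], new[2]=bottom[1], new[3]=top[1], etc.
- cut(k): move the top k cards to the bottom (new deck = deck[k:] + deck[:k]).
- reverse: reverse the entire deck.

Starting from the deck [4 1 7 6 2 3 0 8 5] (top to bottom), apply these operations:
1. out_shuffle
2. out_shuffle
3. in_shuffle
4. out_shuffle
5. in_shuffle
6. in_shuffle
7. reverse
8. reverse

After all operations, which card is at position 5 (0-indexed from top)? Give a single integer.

Answer: 6

Derivation:
After op 1 (out_shuffle): [4 3 1 0 7 8 6 5 2]
After op 2 (out_shuffle): [4 8 3 6 1 5 0 2 7]
After op 3 (in_shuffle): [1 4 5 8 0 3 2 6 7]
After op 4 (out_shuffle): [1 3 4 2 5 6 8 7 0]
After op 5 (in_shuffle): [5 1 6 3 8 4 7 2 0]
After op 6 (in_shuffle): [8 5 4 1 7 6 2 3 0]
After op 7 (reverse): [0 3 2 6 7 1 4 5 8]
After op 8 (reverse): [8 5 4 1 7 6 2 3 0]
Position 5: card 6.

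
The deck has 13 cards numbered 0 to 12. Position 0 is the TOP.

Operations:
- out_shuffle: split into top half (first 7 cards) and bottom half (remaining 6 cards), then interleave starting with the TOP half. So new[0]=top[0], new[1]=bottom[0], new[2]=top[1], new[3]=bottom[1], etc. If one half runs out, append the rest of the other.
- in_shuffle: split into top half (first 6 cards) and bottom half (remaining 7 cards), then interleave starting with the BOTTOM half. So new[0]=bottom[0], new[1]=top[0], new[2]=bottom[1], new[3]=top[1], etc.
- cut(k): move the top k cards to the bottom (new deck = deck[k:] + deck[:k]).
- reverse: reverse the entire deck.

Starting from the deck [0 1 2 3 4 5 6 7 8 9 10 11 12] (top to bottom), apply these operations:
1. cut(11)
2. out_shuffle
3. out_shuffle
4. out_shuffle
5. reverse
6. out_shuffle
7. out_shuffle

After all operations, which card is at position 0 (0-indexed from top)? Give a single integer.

After op 1 (cut(11)): [11 12 0 1 2 3 4 5 6 7 8 9 10]
After op 2 (out_shuffle): [11 5 12 6 0 7 1 8 2 9 3 10 4]
After op 3 (out_shuffle): [11 8 5 2 12 9 6 3 0 10 7 4 1]
After op 4 (out_shuffle): [11 3 8 0 5 10 2 7 12 4 9 1 6]
After op 5 (reverse): [6 1 9 4 12 7 2 10 5 0 8 3 11]
After op 6 (out_shuffle): [6 10 1 5 9 0 4 8 12 3 7 11 2]
After op 7 (out_shuffle): [6 8 10 12 1 3 5 7 9 11 0 2 4]
Position 0: card 6.

Answer: 6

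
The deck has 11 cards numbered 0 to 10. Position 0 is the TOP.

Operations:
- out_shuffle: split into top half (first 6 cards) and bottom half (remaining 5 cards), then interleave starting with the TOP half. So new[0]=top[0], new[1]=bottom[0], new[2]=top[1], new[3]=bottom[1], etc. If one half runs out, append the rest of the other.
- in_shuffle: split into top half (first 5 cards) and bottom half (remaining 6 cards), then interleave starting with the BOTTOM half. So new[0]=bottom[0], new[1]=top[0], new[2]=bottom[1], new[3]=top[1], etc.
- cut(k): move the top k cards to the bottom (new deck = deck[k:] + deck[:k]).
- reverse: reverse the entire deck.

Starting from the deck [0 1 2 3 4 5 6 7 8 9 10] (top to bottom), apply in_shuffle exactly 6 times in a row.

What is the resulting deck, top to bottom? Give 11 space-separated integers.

Answer: 4 9 3 8 2 7 1 6 0 5 10

Derivation:
After op 1 (in_shuffle): [5 0 6 1 7 2 8 3 9 4 10]
After op 2 (in_shuffle): [2 5 8 0 3 6 9 1 4 7 10]
After op 3 (in_shuffle): [6 2 9 5 1 8 4 0 7 3 10]
After op 4 (in_shuffle): [8 6 4 2 0 9 7 5 3 1 10]
After op 5 (in_shuffle): [9 8 7 6 5 4 3 2 1 0 10]
After op 6 (in_shuffle): [4 9 3 8 2 7 1 6 0 5 10]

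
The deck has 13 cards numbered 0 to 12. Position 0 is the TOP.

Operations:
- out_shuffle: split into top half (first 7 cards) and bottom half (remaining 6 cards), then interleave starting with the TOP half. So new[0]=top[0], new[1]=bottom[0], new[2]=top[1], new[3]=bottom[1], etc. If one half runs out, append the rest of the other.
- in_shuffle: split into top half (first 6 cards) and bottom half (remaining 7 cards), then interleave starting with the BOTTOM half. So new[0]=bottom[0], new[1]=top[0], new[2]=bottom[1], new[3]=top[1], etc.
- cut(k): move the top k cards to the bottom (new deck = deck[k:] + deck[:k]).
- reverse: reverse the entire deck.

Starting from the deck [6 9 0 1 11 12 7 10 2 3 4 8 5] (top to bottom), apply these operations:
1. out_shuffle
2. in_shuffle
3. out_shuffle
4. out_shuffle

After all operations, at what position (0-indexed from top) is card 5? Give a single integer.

After op 1 (out_shuffle): [6 10 9 2 0 3 1 4 11 8 12 5 7]
After op 2 (in_shuffle): [1 6 4 10 11 9 8 2 12 0 5 3 7]
After op 3 (out_shuffle): [1 2 6 12 4 0 10 5 11 3 9 7 8]
After op 4 (out_shuffle): [1 5 2 11 6 3 12 9 4 7 0 8 10]
Card 5 is at position 1.

Answer: 1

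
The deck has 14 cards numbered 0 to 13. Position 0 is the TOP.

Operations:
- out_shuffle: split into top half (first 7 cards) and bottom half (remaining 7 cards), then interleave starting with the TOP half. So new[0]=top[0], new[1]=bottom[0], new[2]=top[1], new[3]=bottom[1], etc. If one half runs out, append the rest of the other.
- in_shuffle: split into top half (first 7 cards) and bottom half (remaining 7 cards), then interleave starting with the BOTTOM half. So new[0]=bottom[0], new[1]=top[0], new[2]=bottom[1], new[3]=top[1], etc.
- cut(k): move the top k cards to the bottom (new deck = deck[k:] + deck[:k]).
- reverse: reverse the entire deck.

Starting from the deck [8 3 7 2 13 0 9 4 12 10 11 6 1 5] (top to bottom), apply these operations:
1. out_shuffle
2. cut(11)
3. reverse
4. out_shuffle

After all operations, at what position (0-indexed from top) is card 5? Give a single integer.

After op 1 (out_shuffle): [8 4 3 12 7 10 2 11 13 6 0 1 9 5]
After op 2 (cut(11)): [1 9 5 8 4 3 12 7 10 2 11 13 6 0]
After op 3 (reverse): [0 6 13 11 2 10 7 12 3 4 8 5 9 1]
After op 4 (out_shuffle): [0 12 6 3 13 4 11 8 2 5 10 9 7 1]
Card 5 is at position 9.

Answer: 9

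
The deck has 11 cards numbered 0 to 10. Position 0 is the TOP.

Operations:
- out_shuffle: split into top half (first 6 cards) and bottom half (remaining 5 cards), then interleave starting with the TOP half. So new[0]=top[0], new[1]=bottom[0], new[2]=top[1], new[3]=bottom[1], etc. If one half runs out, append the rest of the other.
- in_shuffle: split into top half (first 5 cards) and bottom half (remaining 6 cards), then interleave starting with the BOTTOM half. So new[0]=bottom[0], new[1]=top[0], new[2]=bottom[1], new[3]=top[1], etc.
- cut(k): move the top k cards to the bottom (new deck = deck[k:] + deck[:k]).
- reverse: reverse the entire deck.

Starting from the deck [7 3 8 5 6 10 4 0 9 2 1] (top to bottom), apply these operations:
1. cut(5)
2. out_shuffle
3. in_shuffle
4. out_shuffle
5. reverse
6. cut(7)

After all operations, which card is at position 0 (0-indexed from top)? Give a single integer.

Answer: 3

Derivation:
After op 1 (cut(5)): [10 4 0 9 2 1 7 3 8 5 6]
After op 2 (out_shuffle): [10 7 4 3 0 8 9 5 2 6 1]
After op 3 (in_shuffle): [8 10 9 7 5 4 2 3 6 0 1]
After op 4 (out_shuffle): [8 2 10 3 9 6 7 0 5 1 4]
After op 5 (reverse): [4 1 5 0 7 6 9 3 10 2 8]
After op 6 (cut(7)): [3 10 2 8 4 1 5 0 7 6 9]
Position 0: card 3.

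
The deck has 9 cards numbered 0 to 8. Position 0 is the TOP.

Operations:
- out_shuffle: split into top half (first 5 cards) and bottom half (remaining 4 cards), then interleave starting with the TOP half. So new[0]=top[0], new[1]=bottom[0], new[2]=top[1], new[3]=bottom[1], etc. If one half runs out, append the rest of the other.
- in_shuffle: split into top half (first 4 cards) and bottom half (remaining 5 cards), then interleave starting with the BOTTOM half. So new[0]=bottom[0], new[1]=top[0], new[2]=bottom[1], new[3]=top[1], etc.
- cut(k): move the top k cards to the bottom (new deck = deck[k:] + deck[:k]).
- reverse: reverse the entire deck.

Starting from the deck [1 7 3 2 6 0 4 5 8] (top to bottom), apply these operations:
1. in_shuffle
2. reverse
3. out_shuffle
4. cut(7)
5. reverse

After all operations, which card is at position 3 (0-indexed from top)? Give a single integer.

After op 1 (in_shuffle): [6 1 0 7 4 3 5 2 8]
After op 2 (reverse): [8 2 5 3 4 7 0 1 6]
After op 3 (out_shuffle): [8 7 2 0 5 1 3 6 4]
After op 4 (cut(7)): [6 4 8 7 2 0 5 1 3]
After op 5 (reverse): [3 1 5 0 2 7 8 4 6]
Position 3: card 0.

Answer: 0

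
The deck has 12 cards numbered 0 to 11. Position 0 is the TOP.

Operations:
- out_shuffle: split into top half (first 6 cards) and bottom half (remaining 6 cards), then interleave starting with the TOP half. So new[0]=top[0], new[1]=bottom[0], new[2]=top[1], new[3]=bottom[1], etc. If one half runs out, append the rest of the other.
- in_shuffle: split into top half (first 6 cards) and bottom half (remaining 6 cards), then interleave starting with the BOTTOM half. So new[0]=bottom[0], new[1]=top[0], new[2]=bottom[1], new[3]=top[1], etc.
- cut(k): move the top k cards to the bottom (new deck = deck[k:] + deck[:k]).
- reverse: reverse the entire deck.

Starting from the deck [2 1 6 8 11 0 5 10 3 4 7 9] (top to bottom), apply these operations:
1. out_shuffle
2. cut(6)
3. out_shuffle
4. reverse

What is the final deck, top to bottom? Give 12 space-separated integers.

Answer: 3 9 6 0 10 7 1 11 5 4 2 8

Derivation:
After op 1 (out_shuffle): [2 5 1 10 6 3 8 4 11 7 0 9]
After op 2 (cut(6)): [8 4 11 7 0 9 2 5 1 10 6 3]
After op 3 (out_shuffle): [8 2 4 5 11 1 7 10 0 6 9 3]
After op 4 (reverse): [3 9 6 0 10 7 1 11 5 4 2 8]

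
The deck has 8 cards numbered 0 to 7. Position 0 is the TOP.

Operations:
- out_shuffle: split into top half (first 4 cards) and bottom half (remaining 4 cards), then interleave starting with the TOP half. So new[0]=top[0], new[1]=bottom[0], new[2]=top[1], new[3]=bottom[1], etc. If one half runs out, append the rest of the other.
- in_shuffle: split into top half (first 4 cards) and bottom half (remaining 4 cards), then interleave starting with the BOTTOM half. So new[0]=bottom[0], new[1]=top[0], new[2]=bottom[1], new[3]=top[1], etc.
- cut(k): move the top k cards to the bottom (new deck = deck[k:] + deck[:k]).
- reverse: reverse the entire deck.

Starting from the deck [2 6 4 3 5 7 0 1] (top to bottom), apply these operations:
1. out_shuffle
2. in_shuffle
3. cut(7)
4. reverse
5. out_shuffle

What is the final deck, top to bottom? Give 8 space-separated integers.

Answer: 1 0 6 2 3 4 5 7

Derivation:
After op 1 (out_shuffle): [2 5 6 7 4 0 3 1]
After op 2 (in_shuffle): [4 2 0 5 3 6 1 7]
After op 3 (cut(7)): [7 4 2 0 5 3 6 1]
After op 4 (reverse): [1 6 3 5 0 2 4 7]
After op 5 (out_shuffle): [1 0 6 2 3 4 5 7]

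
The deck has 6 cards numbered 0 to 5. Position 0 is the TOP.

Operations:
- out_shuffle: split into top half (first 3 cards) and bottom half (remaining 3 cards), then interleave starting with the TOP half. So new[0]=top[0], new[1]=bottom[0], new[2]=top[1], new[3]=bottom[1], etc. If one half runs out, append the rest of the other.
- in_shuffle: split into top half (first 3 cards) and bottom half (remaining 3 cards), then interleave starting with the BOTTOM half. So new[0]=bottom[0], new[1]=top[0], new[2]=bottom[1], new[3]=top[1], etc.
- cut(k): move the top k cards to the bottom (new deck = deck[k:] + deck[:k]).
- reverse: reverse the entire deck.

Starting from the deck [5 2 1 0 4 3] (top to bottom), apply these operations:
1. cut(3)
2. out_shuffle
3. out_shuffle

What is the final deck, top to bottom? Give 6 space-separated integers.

After op 1 (cut(3)): [0 4 3 5 2 1]
After op 2 (out_shuffle): [0 5 4 2 3 1]
After op 3 (out_shuffle): [0 2 5 3 4 1]

Answer: 0 2 5 3 4 1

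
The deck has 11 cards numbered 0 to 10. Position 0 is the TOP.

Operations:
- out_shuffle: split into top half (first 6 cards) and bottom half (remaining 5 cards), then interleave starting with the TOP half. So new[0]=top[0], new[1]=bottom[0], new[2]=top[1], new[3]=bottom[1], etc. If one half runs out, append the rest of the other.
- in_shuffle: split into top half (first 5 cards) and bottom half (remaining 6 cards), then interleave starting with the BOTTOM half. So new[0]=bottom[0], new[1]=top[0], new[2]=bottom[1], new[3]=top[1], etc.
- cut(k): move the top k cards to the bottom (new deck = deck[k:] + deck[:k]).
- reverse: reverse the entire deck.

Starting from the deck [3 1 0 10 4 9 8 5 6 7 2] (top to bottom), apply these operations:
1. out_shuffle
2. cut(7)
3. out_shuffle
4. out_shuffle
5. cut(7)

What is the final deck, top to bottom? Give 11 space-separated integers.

After op 1 (out_shuffle): [3 8 1 5 0 6 10 7 4 2 9]
After op 2 (cut(7)): [7 4 2 9 3 8 1 5 0 6 10]
After op 3 (out_shuffle): [7 1 4 5 2 0 9 6 3 10 8]
After op 4 (out_shuffle): [7 9 1 6 4 3 5 10 2 8 0]
After op 5 (cut(7)): [10 2 8 0 7 9 1 6 4 3 5]

Answer: 10 2 8 0 7 9 1 6 4 3 5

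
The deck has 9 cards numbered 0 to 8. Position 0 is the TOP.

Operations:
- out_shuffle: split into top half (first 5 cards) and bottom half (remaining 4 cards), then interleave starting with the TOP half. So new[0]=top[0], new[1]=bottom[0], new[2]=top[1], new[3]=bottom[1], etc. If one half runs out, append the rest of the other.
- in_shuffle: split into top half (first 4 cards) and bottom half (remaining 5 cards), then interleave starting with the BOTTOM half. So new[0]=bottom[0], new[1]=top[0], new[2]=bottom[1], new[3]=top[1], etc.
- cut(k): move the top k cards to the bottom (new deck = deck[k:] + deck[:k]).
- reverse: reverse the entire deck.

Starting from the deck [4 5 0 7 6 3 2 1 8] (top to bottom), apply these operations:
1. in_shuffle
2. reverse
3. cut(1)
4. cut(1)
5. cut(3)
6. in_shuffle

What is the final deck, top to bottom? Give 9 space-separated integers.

Answer: 8 5 7 3 1 4 0 6 2

Derivation:
After op 1 (in_shuffle): [6 4 3 5 2 0 1 7 8]
After op 2 (reverse): [8 7 1 0 2 5 3 4 6]
After op 3 (cut(1)): [7 1 0 2 5 3 4 6 8]
After op 4 (cut(1)): [1 0 2 5 3 4 6 8 7]
After op 5 (cut(3)): [5 3 4 6 8 7 1 0 2]
After op 6 (in_shuffle): [8 5 7 3 1 4 0 6 2]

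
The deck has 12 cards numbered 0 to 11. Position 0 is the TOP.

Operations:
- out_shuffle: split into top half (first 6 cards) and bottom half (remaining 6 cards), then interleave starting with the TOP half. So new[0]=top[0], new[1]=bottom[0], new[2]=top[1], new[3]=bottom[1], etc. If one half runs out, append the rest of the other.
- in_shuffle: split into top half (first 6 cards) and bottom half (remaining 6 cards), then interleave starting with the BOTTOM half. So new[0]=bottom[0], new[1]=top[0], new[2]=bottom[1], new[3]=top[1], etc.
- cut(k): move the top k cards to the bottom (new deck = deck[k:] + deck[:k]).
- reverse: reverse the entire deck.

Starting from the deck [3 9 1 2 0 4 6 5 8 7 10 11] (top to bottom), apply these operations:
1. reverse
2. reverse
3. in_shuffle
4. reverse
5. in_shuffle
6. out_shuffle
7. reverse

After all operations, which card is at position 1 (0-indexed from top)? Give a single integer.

Answer: 0

Derivation:
After op 1 (reverse): [11 10 7 8 5 6 4 0 2 1 9 3]
After op 2 (reverse): [3 9 1 2 0 4 6 5 8 7 10 11]
After op 3 (in_shuffle): [6 3 5 9 8 1 7 2 10 0 11 4]
After op 4 (reverse): [4 11 0 10 2 7 1 8 9 5 3 6]
After op 5 (in_shuffle): [1 4 8 11 9 0 5 10 3 2 6 7]
After op 6 (out_shuffle): [1 5 4 10 8 3 11 2 9 6 0 7]
After op 7 (reverse): [7 0 6 9 2 11 3 8 10 4 5 1]
Position 1: card 0.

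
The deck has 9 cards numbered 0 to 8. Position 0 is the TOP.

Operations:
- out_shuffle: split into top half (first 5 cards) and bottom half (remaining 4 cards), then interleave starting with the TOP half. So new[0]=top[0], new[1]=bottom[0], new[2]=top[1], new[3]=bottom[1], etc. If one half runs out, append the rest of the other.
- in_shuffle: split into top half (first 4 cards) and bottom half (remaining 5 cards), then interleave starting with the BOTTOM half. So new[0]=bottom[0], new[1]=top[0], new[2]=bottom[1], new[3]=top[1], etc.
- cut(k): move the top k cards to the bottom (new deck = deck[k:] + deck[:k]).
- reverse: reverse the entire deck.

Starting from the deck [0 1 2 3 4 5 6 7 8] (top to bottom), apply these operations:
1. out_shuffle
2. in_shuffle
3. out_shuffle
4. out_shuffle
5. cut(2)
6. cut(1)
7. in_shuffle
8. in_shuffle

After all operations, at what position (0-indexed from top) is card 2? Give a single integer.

Answer: 0

Derivation:
After op 1 (out_shuffle): [0 5 1 6 2 7 3 8 4]
After op 2 (in_shuffle): [2 0 7 5 3 1 8 6 4]
After op 3 (out_shuffle): [2 1 0 8 7 6 5 4 3]
After op 4 (out_shuffle): [2 6 1 5 0 4 8 3 7]
After op 5 (cut(2)): [1 5 0 4 8 3 7 2 6]
After op 6 (cut(1)): [5 0 4 8 3 7 2 6 1]
After op 7 (in_shuffle): [3 5 7 0 2 4 6 8 1]
After op 8 (in_shuffle): [2 3 4 5 6 7 8 0 1]
Card 2 is at position 0.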